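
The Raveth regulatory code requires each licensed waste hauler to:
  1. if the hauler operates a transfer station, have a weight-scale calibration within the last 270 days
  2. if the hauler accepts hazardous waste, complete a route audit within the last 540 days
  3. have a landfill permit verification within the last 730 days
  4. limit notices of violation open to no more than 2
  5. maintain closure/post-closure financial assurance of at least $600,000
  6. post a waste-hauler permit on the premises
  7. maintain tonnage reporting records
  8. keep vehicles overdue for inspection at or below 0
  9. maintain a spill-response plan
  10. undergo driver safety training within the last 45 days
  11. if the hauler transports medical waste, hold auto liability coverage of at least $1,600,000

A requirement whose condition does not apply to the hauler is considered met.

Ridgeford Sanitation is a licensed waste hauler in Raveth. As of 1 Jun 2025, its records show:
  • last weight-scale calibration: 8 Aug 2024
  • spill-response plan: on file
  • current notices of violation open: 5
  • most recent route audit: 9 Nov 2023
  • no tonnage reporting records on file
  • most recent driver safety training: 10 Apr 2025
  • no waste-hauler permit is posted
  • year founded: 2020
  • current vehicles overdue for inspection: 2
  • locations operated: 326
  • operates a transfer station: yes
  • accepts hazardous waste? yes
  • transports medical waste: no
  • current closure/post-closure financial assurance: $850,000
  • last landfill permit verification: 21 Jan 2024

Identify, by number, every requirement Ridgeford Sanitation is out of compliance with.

1, 2, 4, 6, 7, 8, 10

1. condition 'operates a transfer station' holds; weight-scale calibration 297 days ago vs limit 270 → not met
2. condition 'accepts hazardous waste' holds; route audit 570 days ago vs limit 540 → not met
3. landfill permit verification 497 days ago vs limit 730 → met
4. notices of violation open 5 > 2 → not met
5. closure/post-closure financial assurance $850,000 ≥ $600,000 → met
6. waste-hauler permit absent → not met
7. tonnage reporting records absent → not met
8. vehicles overdue for inspection 2 > 0 → not met
9. spill-response plan present → met
10. driver safety training 52 days ago vs limit 45 → not met
11. condition 'transports medical waste' does not hold → requirement n/a → met
Not met: 1, 2, 4, 6, 7, 8, 10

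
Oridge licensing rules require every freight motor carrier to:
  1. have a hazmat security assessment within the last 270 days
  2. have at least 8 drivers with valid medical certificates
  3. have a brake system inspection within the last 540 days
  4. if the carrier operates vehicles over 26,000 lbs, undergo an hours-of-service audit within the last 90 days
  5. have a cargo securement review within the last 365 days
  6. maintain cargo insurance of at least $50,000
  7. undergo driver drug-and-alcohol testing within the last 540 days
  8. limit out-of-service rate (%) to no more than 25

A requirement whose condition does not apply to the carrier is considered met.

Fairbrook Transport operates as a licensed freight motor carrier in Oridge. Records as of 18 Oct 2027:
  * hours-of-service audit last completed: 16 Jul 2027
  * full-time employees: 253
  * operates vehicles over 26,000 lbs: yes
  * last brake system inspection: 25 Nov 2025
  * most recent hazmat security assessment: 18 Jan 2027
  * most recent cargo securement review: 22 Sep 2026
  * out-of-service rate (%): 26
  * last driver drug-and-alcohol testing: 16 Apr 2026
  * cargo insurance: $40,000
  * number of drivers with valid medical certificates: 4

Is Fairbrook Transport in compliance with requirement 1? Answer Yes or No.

1. hazmat security assessment 273 days ago vs limit 270 → not met

No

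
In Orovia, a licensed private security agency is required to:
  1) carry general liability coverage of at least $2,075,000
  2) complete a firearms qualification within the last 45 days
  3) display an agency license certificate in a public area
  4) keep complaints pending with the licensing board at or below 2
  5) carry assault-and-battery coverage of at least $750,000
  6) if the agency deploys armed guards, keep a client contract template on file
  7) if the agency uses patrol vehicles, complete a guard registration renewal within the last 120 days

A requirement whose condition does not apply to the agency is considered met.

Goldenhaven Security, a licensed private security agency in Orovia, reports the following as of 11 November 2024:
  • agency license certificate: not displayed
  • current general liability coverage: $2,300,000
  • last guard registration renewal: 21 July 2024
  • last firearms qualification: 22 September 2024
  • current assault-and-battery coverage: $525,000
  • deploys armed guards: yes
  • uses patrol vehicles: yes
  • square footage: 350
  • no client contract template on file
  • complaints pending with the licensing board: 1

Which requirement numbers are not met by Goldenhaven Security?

1. general liability coverage $2,300,000 ≥ $2,075,000 → met
2. firearms qualification 50 days ago vs limit 45 → not met
3. agency license certificate absent → not met
4. complaints pending with the licensing board 1 ≤ 2 → met
5. assault-and-battery coverage $525,000 < $750,000 → not met
6. condition 'deploys armed guards' holds; client contract template absent → not met
7. condition 'uses patrol vehicles' holds; guard registration renewal 113 days ago vs limit 120 → met
Not met: 2, 3, 5, 6

2, 3, 5, 6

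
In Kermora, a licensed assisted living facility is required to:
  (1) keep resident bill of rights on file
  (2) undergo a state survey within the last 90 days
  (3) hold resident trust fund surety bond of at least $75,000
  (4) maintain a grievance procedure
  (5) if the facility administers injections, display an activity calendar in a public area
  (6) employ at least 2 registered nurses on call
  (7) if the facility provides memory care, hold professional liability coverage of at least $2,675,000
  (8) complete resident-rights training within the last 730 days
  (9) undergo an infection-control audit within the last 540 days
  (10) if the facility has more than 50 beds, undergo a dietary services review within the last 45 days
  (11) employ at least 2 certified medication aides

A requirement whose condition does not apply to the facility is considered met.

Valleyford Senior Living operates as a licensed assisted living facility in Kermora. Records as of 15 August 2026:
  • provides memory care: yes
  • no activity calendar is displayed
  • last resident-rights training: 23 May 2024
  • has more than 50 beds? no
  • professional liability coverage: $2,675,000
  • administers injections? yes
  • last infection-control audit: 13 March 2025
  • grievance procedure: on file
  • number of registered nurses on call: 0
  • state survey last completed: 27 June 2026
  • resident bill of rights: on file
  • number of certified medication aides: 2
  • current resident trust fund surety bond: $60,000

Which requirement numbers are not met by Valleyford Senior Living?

1. resident bill of rights present → met
2. state survey 49 days ago vs limit 90 → met
3. resident trust fund surety bond $60,000 < $75,000 → not met
4. grievance procedure present → met
5. condition 'administers injections' holds; activity calendar absent → not met
6. registered nurses on call 0 < 2 → not met
7. condition 'provides memory care' holds; professional liability coverage $2,675,000 ≥ $2,675,000 → met
8. resident-rights training 814 days ago vs limit 730 → not met
9. infection-control audit 520 days ago vs limit 540 → met
10. condition 'has more than 50 beds' does not hold → requirement n/a → met
11. certified medication aides 2 ≥ 2 → met
Not met: 3, 5, 6, 8

3, 5, 6, 8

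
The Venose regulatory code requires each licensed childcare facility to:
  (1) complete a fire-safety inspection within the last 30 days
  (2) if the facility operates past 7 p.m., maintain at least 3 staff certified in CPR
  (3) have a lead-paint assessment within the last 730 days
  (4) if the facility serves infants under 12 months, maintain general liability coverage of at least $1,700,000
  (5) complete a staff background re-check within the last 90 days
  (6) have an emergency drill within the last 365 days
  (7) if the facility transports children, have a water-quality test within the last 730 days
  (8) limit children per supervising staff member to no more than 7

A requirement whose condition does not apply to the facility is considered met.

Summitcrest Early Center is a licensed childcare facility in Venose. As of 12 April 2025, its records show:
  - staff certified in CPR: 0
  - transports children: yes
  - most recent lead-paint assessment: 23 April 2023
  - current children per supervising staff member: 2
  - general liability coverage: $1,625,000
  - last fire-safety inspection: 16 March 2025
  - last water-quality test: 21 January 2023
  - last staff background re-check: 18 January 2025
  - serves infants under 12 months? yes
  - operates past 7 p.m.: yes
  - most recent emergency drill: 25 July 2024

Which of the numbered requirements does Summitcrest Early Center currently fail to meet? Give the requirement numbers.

2, 4, 7

1. fire-safety inspection 27 days ago vs limit 30 → met
2. condition 'operates past 7 p.m.' holds; staff certified in CPR 0 < 3 → not met
3. lead-paint assessment 720 days ago vs limit 730 → met
4. condition 'serves infants under 12 months' holds; general liability coverage $1,625,000 < $1,700,000 → not met
5. staff background re-check 84 days ago vs limit 90 → met
6. emergency drill 261 days ago vs limit 365 → met
7. condition 'transports children' holds; water-quality test 812 days ago vs limit 730 → not met
8. children per supervising staff member 2 ≤ 7 → met
Not met: 2, 4, 7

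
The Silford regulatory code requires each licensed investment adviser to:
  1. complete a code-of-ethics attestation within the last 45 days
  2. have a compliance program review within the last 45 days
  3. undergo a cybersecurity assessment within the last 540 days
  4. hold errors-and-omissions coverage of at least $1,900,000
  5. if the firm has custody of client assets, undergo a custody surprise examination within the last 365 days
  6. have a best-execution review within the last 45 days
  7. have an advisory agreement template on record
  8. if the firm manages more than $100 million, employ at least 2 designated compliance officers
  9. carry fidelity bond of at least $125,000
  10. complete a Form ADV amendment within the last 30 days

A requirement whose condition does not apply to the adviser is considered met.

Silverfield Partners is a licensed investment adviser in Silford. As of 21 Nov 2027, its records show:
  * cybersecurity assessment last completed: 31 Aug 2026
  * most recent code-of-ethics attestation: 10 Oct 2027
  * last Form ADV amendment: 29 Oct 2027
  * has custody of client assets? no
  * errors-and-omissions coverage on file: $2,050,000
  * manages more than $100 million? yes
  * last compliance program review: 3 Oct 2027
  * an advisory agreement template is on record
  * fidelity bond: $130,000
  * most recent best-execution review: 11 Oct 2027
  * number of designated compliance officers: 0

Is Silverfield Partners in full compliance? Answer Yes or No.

No

1. code-of-ethics attestation 42 days ago vs limit 45 → met
2. compliance program review 49 days ago vs limit 45 → not met
3. cybersecurity assessment 447 days ago vs limit 540 → met
4. errors-and-omissions coverage $2,050,000 ≥ $1,900,000 → met
5. condition 'has custody of client assets' does not hold → requirement n/a → met
6. best-execution review 41 days ago vs limit 45 → met
7. advisory agreement template present → met
8. condition 'manages more than $100 million' holds; designated compliance officers 0 < 2 → not met
9. fidelity bond $130,000 ≥ $125,000 → met
10. Form ADV amendment 23 days ago vs limit 30 → met
Not met: 2, 8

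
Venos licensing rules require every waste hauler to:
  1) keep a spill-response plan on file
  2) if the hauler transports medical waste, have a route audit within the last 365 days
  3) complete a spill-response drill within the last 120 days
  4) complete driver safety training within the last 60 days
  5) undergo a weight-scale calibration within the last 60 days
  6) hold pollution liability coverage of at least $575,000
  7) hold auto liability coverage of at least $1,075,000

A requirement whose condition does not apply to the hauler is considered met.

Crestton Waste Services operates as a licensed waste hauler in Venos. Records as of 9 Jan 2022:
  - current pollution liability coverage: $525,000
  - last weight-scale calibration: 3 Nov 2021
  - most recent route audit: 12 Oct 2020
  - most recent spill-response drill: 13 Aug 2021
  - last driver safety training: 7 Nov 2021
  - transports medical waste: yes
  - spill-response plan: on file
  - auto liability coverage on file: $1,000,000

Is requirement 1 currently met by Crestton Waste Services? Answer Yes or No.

Yes

1. spill-response plan present → met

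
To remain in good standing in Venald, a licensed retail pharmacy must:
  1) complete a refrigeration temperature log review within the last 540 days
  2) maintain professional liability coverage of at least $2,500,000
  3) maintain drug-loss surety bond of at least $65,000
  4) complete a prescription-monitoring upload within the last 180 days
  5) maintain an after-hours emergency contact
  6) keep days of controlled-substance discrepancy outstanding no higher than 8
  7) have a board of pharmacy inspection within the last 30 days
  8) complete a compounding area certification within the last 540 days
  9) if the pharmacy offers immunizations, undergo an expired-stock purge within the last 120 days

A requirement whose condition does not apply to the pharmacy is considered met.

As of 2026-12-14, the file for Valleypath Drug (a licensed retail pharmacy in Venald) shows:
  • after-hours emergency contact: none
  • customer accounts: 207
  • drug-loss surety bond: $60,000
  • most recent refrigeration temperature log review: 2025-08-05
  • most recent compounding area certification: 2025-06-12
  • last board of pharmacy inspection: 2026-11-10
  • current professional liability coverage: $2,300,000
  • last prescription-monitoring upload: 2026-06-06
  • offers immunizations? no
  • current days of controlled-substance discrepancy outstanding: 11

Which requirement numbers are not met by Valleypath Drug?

2, 3, 4, 5, 6, 7, 8

1. refrigeration temperature log review 496 days ago vs limit 540 → met
2. professional liability coverage $2,300,000 < $2,500,000 → not met
3. drug-loss surety bond $60,000 < $65,000 → not met
4. prescription-monitoring upload 191 days ago vs limit 180 → not met
5. after-hours emergency contact absent → not met
6. days of controlled-substance discrepancy outstanding 11 > 8 → not met
7. board of pharmacy inspection 34 days ago vs limit 30 → not met
8. compounding area certification 550 days ago vs limit 540 → not met
9. condition 'offers immunizations' does not hold → requirement n/a → met
Not met: 2, 3, 4, 5, 6, 7, 8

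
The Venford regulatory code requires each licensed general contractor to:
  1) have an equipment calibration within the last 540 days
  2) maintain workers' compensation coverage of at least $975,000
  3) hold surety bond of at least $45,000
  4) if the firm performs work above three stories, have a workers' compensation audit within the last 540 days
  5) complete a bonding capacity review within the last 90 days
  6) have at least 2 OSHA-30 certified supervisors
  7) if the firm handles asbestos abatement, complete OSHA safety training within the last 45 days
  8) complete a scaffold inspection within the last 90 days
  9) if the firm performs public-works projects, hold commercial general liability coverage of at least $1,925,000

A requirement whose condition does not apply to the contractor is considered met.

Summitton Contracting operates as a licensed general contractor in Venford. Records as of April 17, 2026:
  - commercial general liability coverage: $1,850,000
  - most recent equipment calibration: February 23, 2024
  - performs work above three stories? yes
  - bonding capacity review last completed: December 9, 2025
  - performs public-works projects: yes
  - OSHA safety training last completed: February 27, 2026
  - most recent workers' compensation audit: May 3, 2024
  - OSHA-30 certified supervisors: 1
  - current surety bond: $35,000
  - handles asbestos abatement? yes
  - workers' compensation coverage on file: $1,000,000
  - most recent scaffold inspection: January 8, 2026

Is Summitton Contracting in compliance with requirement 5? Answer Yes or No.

5. bonding capacity review 129 days ago vs limit 90 → not met

No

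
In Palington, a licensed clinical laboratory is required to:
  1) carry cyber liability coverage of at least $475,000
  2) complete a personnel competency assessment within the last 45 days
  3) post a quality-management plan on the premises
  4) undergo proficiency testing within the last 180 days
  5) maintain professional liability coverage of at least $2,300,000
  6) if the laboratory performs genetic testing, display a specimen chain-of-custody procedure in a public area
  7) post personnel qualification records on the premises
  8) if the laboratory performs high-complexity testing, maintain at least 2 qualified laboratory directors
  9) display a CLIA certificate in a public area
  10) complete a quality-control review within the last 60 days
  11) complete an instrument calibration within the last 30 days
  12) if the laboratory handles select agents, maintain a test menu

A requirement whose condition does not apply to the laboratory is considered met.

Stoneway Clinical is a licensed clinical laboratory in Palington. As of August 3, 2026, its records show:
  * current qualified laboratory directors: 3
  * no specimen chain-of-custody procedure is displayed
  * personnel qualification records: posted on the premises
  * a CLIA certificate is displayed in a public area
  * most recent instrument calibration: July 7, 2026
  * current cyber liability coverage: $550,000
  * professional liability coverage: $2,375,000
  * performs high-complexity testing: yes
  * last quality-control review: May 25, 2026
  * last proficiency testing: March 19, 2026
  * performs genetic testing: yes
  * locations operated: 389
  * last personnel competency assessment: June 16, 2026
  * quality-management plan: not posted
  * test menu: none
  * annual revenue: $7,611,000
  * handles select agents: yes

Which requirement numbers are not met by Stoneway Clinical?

2, 3, 6, 10, 12

1. cyber liability coverage $550,000 ≥ $475,000 → met
2. personnel competency assessment 48 days ago vs limit 45 → not met
3. quality-management plan absent → not met
4. proficiency testing 137 days ago vs limit 180 → met
5. professional liability coverage $2,375,000 ≥ $2,300,000 → met
6. condition 'performs genetic testing' holds; specimen chain-of-custody procedure absent → not met
7. personnel qualification records present → met
8. condition 'performs high-complexity testing' holds; qualified laboratory directors 3 ≥ 2 → met
9. CLIA certificate present → met
10. quality-control review 70 days ago vs limit 60 → not met
11. instrument calibration 27 days ago vs limit 30 → met
12. condition 'handles select agents' holds; test menu absent → not met
Not met: 2, 3, 6, 10, 12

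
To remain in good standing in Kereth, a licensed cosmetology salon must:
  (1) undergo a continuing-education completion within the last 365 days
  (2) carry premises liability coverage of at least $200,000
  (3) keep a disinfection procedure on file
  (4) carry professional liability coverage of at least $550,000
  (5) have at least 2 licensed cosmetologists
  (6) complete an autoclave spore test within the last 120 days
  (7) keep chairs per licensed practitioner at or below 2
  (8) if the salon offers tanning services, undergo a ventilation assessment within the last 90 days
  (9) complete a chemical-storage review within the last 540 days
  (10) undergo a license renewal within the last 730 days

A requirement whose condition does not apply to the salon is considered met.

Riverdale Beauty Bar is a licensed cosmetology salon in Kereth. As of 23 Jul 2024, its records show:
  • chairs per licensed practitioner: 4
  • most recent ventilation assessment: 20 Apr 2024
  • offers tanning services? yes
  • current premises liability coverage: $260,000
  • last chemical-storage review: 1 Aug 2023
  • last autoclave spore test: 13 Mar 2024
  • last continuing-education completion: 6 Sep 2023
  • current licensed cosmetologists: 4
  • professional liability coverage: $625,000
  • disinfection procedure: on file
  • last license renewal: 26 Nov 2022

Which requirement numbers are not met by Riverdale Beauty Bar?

6, 7, 8

1. continuing-education completion 321 days ago vs limit 365 → met
2. premises liability coverage $260,000 ≥ $200,000 → met
3. disinfection procedure present → met
4. professional liability coverage $625,000 ≥ $550,000 → met
5. licensed cosmetologists 4 ≥ 2 → met
6. autoclave spore test 132 days ago vs limit 120 → not met
7. chairs per licensed practitioner 4 > 2 → not met
8. condition 'offers tanning services' holds; ventilation assessment 94 days ago vs limit 90 → not met
9. chemical-storage review 357 days ago vs limit 540 → met
10. license renewal 605 days ago vs limit 730 → met
Not met: 6, 7, 8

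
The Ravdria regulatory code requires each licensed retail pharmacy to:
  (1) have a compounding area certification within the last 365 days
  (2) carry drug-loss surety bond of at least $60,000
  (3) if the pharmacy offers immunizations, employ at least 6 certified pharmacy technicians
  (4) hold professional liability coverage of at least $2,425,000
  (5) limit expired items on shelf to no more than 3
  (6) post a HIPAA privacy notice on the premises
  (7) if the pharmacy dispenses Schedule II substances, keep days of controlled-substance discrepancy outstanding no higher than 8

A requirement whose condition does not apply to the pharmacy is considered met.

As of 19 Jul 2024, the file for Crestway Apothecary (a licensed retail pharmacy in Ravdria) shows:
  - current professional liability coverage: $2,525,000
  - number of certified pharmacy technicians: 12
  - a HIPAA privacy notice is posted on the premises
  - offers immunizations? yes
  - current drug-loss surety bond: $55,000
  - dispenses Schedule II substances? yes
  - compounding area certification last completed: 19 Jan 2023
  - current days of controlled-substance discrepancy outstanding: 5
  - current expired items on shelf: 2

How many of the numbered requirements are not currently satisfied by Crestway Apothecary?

1. compounding area certification 547 days ago vs limit 365 → not met
2. drug-loss surety bond $55,000 < $60,000 → not met
3. condition 'offers immunizations' holds; certified pharmacy technicians 12 ≥ 6 → met
4. professional liability coverage $2,525,000 ≥ $2,425,000 → met
5. expired items on shelf 2 ≤ 3 → met
6. HIPAA privacy notice present → met
7. condition 'dispenses Schedule II substances' holds; days of controlled-substance discrepancy outstanding 5 ≤ 8 → met
Not met: 2 of 7

2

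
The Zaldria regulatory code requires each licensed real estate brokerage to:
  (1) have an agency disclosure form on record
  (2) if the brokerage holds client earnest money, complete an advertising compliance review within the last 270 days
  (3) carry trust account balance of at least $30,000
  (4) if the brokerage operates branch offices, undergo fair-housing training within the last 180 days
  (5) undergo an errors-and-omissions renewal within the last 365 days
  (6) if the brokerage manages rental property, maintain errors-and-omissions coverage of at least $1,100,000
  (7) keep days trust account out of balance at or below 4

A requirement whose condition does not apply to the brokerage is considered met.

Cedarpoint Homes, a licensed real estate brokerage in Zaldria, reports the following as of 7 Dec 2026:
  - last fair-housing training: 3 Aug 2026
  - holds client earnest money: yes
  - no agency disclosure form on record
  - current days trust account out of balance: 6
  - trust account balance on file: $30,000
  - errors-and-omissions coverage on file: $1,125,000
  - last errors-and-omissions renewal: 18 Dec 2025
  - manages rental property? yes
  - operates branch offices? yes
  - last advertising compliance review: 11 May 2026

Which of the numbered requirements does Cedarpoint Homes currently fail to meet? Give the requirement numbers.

1. agency disclosure form absent → not met
2. condition 'holds client earnest money' holds; advertising compliance review 210 days ago vs limit 270 → met
3. trust account balance $30,000 ≥ $30,000 → met
4. condition 'operates branch offices' holds; fair-housing training 126 days ago vs limit 180 → met
5. errors-and-omissions renewal 354 days ago vs limit 365 → met
6. condition 'manages rental property' holds; errors-and-omissions coverage $1,125,000 ≥ $1,100,000 → met
7. days trust account out of balance 6 > 4 → not met
Not met: 1, 7

1, 7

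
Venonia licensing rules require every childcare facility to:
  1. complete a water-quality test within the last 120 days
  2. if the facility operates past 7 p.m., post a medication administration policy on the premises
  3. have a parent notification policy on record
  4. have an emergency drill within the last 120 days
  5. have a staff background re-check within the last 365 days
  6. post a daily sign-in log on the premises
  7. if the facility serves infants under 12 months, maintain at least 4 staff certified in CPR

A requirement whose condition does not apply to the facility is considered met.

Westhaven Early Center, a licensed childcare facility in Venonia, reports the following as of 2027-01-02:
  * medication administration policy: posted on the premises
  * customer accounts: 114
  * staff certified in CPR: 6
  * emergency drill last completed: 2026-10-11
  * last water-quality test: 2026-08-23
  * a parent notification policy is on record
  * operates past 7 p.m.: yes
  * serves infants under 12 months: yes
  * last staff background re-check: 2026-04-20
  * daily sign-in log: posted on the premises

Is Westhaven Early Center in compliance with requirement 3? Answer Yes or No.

3. parent notification policy present → met

Yes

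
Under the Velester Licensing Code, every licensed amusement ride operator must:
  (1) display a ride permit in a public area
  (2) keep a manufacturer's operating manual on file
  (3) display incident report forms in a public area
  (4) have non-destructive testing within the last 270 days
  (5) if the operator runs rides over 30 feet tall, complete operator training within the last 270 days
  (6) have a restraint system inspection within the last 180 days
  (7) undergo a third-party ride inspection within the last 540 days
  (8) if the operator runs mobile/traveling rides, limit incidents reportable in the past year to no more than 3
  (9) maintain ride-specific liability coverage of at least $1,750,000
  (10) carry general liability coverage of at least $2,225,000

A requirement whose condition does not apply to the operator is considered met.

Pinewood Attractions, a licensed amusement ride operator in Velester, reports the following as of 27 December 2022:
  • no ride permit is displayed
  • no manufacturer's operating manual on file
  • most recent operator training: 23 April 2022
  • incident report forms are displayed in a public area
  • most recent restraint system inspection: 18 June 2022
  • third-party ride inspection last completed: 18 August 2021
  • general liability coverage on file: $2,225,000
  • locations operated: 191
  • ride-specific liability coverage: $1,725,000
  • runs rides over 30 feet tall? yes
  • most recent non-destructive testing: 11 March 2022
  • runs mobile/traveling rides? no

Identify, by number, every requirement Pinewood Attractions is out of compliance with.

1. ride permit absent → not met
2. manufacturer's operating manual absent → not met
3. incident report forms present → met
4. non-destructive testing 291 days ago vs limit 270 → not met
5. condition 'runs rides over 30 feet tall' holds; operator training 248 days ago vs limit 270 → met
6. restraint system inspection 192 days ago vs limit 180 → not met
7. third-party ride inspection 496 days ago vs limit 540 → met
8. condition 'runs mobile/traveling rides' does not hold → requirement n/a → met
9. ride-specific liability coverage $1,725,000 < $1,750,000 → not met
10. general liability coverage $2,225,000 ≥ $2,225,000 → met
Not met: 1, 2, 4, 6, 9

1, 2, 4, 6, 9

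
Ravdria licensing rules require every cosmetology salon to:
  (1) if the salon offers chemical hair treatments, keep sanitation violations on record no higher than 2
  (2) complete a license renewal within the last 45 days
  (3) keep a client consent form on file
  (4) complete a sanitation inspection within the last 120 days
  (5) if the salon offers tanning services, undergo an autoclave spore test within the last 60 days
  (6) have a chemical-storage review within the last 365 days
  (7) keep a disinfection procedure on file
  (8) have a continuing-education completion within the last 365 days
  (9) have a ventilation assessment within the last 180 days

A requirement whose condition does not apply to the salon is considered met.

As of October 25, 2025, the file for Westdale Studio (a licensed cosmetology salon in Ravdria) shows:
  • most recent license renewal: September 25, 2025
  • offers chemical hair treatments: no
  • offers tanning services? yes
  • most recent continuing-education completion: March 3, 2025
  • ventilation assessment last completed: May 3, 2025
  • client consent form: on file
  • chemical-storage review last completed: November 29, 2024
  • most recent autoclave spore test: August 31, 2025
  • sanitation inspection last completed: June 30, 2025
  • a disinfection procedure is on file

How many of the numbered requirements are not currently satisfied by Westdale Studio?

1. condition 'offers chemical hair treatments' does not hold → requirement n/a → met
2. license renewal 30 days ago vs limit 45 → met
3. client consent form present → met
4. sanitation inspection 117 days ago vs limit 120 → met
5. condition 'offers tanning services' holds; autoclave spore test 55 days ago vs limit 60 → met
6. chemical-storage review 330 days ago vs limit 365 → met
7. disinfection procedure present → met
8. continuing-education completion 236 days ago vs limit 365 → met
9. ventilation assessment 175 days ago vs limit 180 → met
Not met: 0 of 9

0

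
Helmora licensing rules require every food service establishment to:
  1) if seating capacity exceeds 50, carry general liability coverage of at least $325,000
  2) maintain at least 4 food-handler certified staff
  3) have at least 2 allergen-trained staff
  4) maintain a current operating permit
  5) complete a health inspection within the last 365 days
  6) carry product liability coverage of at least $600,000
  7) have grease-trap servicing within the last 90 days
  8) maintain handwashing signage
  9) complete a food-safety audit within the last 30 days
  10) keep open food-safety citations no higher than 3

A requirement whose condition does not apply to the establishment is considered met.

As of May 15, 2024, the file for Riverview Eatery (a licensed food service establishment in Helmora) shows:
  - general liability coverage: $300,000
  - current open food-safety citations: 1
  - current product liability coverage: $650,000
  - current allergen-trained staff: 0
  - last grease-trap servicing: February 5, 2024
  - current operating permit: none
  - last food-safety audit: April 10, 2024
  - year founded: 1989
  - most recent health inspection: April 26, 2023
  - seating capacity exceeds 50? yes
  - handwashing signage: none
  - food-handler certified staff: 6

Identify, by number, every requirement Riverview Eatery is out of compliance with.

1. condition 'seating capacity exceeds 50' holds; general liability coverage $300,000 < $325,000 → not met
2. food-handler certified staff 6 ≥ 4 → met
3. allergen-trained staff 0 < 2 → not met
4. current operating permit absent → not met
5. health inspection 385 days ago vs limit 365 → not met
6. product liability coverage $650,000 ≥ $600,000 → met
7. grease-trap servicing 100 days ago vs limit 90 → not met
8. handwashing signage absent → not met
9. food-safety audit 35 days ago vs limit 30 → not met
10. open food-safety citations 1 ≤ 3 → met
Not met: 1, 3, 4, 5, 7, 8, 9

1, 3, 4, 5, 7, 8, 9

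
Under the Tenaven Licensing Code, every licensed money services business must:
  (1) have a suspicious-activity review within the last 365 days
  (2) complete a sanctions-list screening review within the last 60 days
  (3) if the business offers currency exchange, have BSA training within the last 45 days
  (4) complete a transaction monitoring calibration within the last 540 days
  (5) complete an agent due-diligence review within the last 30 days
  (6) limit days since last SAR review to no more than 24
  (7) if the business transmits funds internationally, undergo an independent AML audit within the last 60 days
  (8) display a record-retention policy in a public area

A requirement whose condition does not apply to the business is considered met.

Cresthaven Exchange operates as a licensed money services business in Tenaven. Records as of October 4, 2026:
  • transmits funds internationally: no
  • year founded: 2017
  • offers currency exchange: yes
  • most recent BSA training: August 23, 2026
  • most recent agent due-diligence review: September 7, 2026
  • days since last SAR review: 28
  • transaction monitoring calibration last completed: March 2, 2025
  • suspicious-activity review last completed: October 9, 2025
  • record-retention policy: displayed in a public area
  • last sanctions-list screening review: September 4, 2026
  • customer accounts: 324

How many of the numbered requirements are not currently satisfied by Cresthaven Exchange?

2

1. suspicious-activity review 360 days ago vs limit 365 → met
2. sanctions-list screening review 30 days ago vs limit 60 → met
3. condition 'offers currency exchange' holds; BSA training 42 days ago vs limit 45 → met
4. transaction monitoring calibration 581 days ago vs limit 540 → not met
5. agent due-diligence review 27 days ago vs limit 30 → met
6. days since last SAR review 28 > 24 → not met
7. condition 'transmits funds internationally' does not hold → requirement n/a → met
8. record-retention policy present → met
Not met: 2 of 8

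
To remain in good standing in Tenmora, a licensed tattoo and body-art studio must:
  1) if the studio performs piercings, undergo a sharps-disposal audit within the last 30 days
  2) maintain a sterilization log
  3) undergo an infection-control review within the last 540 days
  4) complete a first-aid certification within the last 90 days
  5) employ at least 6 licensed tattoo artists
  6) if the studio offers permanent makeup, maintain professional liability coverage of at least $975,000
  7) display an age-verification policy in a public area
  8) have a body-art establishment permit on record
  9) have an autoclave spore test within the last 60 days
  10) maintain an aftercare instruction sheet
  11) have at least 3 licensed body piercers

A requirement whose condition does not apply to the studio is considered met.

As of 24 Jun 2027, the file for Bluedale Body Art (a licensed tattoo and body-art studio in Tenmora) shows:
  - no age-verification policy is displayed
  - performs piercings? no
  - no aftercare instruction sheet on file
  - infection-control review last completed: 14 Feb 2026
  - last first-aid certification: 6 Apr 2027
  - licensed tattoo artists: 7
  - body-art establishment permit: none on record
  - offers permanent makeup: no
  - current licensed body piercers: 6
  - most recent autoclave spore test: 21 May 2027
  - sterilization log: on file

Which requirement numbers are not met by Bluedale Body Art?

1. condition 'performs piercings' does not hold → requirement n/a → met
2. sterilization log present → met
3. infection-control review 495 days ago vs limit 540 → met
4. first-aid certification 79 days ago vs limit 90 → met
5. licensed tattoo artists 7 ≥ 6 → met
6. condition 'offers permanent makeup' does not hold → requirement n/a → met
7. age-verification policy absent → not met
8. body-art establishment permit absent → not met
9. autoclave spore test 34 days ago vs limit 60 → met
10. aftercare instruction sheet absent → not met
11. licensed body piercers 6 ≥ 3 → met
Not met: 7, 8, 10

7, 8, 10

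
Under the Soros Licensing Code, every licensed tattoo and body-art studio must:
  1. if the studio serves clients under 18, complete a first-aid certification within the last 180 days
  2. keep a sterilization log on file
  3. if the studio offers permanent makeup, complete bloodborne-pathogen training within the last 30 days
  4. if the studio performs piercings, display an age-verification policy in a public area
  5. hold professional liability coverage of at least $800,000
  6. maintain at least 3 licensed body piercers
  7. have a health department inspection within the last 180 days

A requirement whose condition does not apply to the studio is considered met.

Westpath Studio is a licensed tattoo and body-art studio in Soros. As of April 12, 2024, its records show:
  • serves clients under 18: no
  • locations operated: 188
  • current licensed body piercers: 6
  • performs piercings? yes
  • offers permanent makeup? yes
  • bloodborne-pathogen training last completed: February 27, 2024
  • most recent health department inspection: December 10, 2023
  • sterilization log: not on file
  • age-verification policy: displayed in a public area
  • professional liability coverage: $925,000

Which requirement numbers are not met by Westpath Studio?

2, 3

1. condition 'serves clients under 18' does not hold → requirement n/a → met
2. sterilization log absent → not met
3. condition 'offers permanent makeup' holds; bloodborne-pathogen training 45 days ago vs limit 30 → not met
4. condition 'performs piercings' holds; age-verification policy present → met
5. professional liability coverage $925,000 ≥ $800,000 → met
6. licensed body piercers 6 ≥ 3 → met
7. health department inspection 124 days ago vs limit 180 → met
Not met: 2, 3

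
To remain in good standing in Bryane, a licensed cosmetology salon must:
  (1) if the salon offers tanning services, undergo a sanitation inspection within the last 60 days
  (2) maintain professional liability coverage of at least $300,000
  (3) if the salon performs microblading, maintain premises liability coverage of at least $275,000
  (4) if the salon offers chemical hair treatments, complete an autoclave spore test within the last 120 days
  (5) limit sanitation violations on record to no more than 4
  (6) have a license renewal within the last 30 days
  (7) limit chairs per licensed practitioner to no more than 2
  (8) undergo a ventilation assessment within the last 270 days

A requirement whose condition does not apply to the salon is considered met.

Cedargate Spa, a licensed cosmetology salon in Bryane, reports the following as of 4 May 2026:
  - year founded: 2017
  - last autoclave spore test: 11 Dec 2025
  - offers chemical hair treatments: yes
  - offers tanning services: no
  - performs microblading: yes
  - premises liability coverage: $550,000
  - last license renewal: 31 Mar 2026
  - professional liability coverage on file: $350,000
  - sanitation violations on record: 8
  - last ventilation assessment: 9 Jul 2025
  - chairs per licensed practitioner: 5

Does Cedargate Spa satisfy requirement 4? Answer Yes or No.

4. condition 'offers chemical hair treatments' holds; autoclave spore test 144 days ago vs limit 120 → not met

No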